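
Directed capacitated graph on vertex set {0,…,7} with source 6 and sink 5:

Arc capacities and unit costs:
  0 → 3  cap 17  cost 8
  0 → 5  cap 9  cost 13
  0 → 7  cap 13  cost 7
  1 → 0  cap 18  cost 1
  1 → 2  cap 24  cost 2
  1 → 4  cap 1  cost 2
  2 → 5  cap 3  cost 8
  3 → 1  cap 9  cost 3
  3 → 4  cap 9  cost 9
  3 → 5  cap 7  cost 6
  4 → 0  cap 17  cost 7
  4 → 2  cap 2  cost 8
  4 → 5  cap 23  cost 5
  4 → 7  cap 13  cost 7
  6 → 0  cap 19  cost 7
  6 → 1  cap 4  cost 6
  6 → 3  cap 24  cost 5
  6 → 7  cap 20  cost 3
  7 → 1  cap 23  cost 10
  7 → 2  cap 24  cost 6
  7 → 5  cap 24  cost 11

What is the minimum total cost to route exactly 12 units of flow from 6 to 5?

Minimum cost for 12 units: 146

shortest-cost path #1: 6→3→5 push 7 @ unit cost 11 (adds 77)
shortest-cost path #2: 6→1→4→5 push 1 @ unit cost 13 (adds 13)
shortest-cost path #3: 6→7→5 push 4 @ unit cost 14 (adds 56)
total cost = 146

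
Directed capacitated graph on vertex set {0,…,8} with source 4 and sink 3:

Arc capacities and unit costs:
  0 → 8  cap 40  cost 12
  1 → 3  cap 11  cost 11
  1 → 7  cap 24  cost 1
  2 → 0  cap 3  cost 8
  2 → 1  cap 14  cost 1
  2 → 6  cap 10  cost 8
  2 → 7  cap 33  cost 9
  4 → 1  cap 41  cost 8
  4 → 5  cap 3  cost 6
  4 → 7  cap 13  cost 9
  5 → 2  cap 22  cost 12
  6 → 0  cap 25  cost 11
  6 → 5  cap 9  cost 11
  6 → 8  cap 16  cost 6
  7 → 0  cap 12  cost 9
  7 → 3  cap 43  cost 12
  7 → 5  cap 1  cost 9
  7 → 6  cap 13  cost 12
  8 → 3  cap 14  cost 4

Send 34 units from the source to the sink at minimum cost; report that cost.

Minimum cost for 34 units: 692

shortest-cost path #1: 4→1→3 push 11 @ unit cost 19 (adds 209)
shortest-cost path #2: 4→7→3 push 13 @ unit cost 21 (adds 273)
shortest-cost path #3: 4→1→7→3 push 10 @ unit cost 21 (adds 210)
total cost = 692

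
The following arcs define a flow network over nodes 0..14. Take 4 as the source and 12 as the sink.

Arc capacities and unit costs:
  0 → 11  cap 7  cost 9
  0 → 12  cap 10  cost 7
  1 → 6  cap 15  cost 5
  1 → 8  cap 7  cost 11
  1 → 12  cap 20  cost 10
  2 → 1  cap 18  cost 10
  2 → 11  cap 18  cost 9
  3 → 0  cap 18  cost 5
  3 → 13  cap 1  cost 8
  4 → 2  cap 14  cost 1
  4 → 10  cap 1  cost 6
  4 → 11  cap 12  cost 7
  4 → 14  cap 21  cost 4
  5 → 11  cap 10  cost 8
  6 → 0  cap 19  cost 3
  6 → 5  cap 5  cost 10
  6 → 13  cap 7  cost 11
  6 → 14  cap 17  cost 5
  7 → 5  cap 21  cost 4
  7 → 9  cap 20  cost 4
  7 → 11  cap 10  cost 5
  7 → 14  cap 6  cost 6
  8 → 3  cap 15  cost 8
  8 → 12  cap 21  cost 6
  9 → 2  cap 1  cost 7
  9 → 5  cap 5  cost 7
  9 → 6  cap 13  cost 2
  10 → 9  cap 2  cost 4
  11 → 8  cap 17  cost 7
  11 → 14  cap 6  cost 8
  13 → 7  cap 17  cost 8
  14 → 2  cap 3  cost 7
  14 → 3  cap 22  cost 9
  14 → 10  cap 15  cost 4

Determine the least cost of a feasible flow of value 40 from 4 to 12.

Minimum cost for 40 units: 913

shortest-cost path #1: 4→11→8→12 push 12 @ unit cost 20 (adds 240)
shortest-cost path #2: 4→2→1→12 push 14 @ unit cost 21 (adds 294)
shortest-cost path #3: 4→10→9→6→0→12 push 1 @ unit cost 22 (adds 22)
shortest-cost path #4: 4→14→10→9→6→0→12 push 1 @ unit cost 24 (adds 24)
shortest-cost path #5: 4→14→3→0→12 push 8 @ unit cost 25 (adds 200)
shortest-cost path #6: 4→14→2→1→12 push 3 @ unit cost 31 (adds 93)
shortest-cost path #7: 4→14→3→0→11→8→12 push 1 @ unit cost 40 (adds 40)
total cost = 913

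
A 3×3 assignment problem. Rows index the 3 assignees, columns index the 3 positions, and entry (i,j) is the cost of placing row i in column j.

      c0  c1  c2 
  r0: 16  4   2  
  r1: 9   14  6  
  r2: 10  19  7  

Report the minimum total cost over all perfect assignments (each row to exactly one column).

Minimum assignment cost: 20

one of 2 optimal assignments: row0→col1 (cost 4), row1→col0 (cost 9), row2→col2 (cost 7)
total = 4 + 9 + 7 = 20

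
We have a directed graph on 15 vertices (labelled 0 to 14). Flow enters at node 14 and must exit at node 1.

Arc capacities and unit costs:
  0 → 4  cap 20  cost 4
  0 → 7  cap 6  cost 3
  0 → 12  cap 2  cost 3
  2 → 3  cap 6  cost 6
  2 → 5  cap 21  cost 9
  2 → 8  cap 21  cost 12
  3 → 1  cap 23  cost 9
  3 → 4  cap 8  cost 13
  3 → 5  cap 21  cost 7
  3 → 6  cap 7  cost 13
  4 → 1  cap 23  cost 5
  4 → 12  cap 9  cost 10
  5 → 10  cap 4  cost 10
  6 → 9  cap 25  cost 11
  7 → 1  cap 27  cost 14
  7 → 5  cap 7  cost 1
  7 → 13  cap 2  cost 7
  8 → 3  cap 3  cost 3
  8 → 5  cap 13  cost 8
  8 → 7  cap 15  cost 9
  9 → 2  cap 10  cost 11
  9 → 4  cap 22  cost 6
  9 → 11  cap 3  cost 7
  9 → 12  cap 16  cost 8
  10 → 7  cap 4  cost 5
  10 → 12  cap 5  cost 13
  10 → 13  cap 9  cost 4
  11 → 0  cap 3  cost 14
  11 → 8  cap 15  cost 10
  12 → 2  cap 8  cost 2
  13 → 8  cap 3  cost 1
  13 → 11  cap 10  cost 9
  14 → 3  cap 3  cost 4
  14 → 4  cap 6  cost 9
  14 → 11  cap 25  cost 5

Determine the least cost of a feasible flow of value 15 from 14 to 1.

Minimum cost for 15 units: 288

shortest-cost path #1: 14→3→1 push 3 @ unit cost 13 (adds 39)
shortest-cost path #2: 14→4→1 push 6 @ unit cost 14 (adds 84)
shortest-cost path #3: 14→11→8→3→1 push 3 @ unit cost 27 (adds 81)
shortest-cost path #4: 14→11→0→4→1 push 3 @ unit cost 28 (adds 84)
total cost = 288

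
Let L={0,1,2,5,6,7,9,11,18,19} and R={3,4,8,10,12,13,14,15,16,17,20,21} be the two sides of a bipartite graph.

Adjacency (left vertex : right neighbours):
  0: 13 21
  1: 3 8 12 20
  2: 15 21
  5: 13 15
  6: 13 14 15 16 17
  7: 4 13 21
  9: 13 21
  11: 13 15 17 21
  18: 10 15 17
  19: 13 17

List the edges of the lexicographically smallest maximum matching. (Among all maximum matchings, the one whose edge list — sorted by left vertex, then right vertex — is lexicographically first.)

|M| = 8 (so the lex-smallest maximum matching has 8 edges)
process left vertices in ascending order; for each, take the smallest-labelled available neighbour that still permits 8 edges overall, or leave it unmatched if none does
lex-smallest matching: {0-13, 1-3, 2-15, 6-14, 7-4, 9-21, 11-17, 18-10}

Lex-smallest maximum matching: {(0,13), (1,3), (2,15), (6,14), (7,4), (9,21), (11,17), (18,10)}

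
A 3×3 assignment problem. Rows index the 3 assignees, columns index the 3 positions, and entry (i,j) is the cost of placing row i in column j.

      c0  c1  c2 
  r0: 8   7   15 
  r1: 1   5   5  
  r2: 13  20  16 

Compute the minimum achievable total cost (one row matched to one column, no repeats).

Minimum assignment cost: 24

optimal assignment: row0→col1 (cost 7), row1→col0 (cost 1), row2→col2 (cost 16)
total = 7 + 1 + 16 = 24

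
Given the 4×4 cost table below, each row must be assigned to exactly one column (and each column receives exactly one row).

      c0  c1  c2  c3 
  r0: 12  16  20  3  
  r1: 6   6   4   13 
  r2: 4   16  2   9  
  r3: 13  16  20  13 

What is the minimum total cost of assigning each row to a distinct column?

optimal assignment: row0→col3 (cost 3), row1→col1 (cost 6), row2→col2 (cost 2), row3→col0 (cost 13)
total = 3 + 6 + 2 + 13 = 24

Minimum assignment cost: 24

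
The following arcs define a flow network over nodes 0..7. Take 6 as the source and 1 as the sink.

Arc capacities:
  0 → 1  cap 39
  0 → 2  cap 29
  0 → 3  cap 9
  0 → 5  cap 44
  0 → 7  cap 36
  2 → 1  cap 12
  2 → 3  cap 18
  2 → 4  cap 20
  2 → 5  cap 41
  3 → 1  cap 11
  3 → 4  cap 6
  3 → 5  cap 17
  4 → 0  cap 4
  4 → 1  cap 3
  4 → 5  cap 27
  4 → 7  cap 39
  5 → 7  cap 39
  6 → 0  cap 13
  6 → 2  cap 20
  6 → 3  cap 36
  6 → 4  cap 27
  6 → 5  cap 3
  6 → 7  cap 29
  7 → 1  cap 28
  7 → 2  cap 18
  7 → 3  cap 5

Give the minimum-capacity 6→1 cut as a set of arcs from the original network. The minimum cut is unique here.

Min-cut arcs: {(2,1), (3,1), (4,0), (4,1), (6,0), (7,1)} (total capacity 71)

augment #1: 6→0→1 push 13
augment #2: 6→2→1 push 12
augment #3: 6→3→1 push 11
augment #4: 6→4→1 push 3
augment #5: 6→7→1 push 28
augment #6: 6→4→0→1 push 4
max flow = 71; residual-reachable set from 6 gives S-side
cut edges (S→T): {(2,1), (3,1), (4,0), (4,1), (6,0), (7,1)} total cap 71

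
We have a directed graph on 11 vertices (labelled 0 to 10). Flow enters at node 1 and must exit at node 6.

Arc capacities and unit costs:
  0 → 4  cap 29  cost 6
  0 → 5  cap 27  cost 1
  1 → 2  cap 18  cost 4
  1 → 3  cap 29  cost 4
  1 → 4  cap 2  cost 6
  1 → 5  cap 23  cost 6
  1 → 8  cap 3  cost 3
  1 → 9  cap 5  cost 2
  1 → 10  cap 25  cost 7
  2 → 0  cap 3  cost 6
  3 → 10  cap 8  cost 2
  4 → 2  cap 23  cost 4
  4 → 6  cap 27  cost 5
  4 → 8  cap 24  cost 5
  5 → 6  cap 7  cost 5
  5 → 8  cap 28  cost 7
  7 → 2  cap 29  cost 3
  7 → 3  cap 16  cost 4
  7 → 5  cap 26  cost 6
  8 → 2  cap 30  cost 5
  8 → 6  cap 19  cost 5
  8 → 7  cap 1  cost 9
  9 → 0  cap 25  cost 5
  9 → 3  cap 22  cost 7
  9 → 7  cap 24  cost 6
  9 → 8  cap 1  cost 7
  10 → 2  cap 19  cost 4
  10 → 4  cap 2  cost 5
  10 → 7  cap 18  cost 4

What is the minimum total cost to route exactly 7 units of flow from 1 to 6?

Minimum cost for 7 units: 68

shortest-cost path #1: 1→8→6 push 3 @ unit cost 8 (adds 24)
shortest-cost path #2: 1→4→6 push 2 @ unit cost 11 (adds 22)
shortest-cost path #3: 1→5→6 push 2 @ unit cost 11 (adds 22)
total cost = 68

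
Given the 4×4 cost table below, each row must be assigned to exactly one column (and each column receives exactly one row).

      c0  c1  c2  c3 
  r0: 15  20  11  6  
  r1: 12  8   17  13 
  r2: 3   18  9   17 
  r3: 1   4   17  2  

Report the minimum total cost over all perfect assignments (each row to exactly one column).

Minimum assignment cost: 24

one of 2 optimal assignments: row0→col2 (cost 11), row1→col1 (cost 8), row2→col0 (cost 3), row3→col3 (cost 2)
total = 11 + 8 + 3 + 2 = 24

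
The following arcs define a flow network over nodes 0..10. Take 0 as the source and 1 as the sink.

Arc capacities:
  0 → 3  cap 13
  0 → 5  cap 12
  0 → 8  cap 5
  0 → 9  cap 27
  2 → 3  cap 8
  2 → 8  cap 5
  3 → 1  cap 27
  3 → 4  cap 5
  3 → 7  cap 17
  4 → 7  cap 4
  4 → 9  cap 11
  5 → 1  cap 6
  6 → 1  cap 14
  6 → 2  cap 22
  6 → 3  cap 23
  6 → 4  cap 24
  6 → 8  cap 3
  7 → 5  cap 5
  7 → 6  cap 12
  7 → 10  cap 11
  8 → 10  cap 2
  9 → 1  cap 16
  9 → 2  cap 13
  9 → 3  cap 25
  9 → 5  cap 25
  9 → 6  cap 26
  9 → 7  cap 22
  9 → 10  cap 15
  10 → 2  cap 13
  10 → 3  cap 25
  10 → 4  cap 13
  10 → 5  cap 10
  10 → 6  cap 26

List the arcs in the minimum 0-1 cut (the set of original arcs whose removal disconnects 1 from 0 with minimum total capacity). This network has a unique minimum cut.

Min-cut arcs: {(0,3), (0,9), (5,1), (8,10)} (total capacity 48)

augment #1: 0→3→1 push 13
augment #2: 0→5→1 push 6
augment #3: 0→9→1 push 16
augment #4: 0→9→3→1 push 11
augment #5: 0→8→10→3→1 push 2
max flow = 48; residual-reachable set from 0 gives S-side
cut edges (S→T): {(0,3), (0,9), (5,1), (8,10)} total cap 48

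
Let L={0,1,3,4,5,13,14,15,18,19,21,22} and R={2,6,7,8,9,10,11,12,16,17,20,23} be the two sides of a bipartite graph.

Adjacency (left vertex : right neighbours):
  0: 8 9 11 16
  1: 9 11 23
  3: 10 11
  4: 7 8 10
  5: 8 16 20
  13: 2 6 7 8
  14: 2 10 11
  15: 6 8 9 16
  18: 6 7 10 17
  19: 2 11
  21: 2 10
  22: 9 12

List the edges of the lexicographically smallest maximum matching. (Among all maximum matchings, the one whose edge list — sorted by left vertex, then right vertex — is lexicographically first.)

|M| = 11 (so the lex-smallest maximum matching has 11 edges)
process left vertices in ascending order; for each, take the smallest-labelled available neighbour that still permits 11 edges overall, or leave it unmatched if none does
lex-smallest matching: {0-8, 1-9, 3-10, 4-7, 5-20, 13-6, 14-2, 15-16, 18-17, 19-11, 22-12}

Lex-smallest maximum matching: {(0,8), (1,9), (3,10), (4,7), (5,20), (13,6), (14,2), (15,16), (18,17), (19,11), (22,12)}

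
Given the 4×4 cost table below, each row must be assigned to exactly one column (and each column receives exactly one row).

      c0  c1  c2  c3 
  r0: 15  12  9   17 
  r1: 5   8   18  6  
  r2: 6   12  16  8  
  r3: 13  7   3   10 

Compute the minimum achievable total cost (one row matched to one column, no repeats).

Minimum assignment cost: 27

optimal assignment: row0→col1 (cost 12), row1→col3 (cost 6), row2→col0 (cost 6), row3→col2 (cost 3)
total = 12 + 6 + 6 + 3 = 27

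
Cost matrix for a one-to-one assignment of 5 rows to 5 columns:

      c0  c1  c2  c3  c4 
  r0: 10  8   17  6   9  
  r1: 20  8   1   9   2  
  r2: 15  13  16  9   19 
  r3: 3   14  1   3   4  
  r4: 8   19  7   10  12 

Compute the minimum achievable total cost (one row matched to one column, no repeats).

Minimum assignment cost: 28

optimal assignment: row0→col1 (cost 8), row1→col4 (cost 2), row2→col3 (cost 9), row3→col2 (cost 1), row4→col0 (cost 8)
total = 8 + 2 + 9 + 1 + 8 = 28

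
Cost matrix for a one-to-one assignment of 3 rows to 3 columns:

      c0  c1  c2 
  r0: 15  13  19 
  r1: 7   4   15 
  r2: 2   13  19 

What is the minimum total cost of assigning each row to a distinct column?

optimal assignment: row0→col2 (cost 19), row1→col1 (cost 4), row2→col0 (cost 2)
total = 19 + 4 + 2 = 25

Minimum assignment cost: 25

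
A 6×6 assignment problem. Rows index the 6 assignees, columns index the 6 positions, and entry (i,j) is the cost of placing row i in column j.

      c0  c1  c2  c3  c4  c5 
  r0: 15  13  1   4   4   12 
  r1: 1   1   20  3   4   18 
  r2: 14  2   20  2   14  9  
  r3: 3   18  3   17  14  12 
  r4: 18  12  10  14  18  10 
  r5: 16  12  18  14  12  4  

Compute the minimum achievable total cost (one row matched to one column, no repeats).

Minimum assignment cost: 24

optimal assignment: row0→col4 (cost 4), row1→col1 (cost 1), row2→col3 (cost 2), row3→col0 (cost 3), row4→col2 (cost 10), row5→col5 (cost 4)
total = 4 + 1 + 2 + 3 + 10 + 4 = 24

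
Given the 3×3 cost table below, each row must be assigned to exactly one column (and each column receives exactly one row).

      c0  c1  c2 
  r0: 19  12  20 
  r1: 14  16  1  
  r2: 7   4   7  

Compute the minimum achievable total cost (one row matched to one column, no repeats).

optimal assignment: row0→col1 (cost 12), row1→col2 (cost 1), row2→col0 (cost 7)
total = 12 + 1 + 7 = 20

Minimum assignment cost: 20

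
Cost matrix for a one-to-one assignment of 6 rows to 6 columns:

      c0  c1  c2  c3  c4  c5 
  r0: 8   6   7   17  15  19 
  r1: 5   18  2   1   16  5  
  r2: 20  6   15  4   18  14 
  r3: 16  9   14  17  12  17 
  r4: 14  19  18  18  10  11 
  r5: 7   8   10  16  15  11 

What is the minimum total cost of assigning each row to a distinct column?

Minimum assignment cost: 42

one of 2 optimal assignments: row0→col1 (cost 6), row1→col2 (cost 2), row2→col3 (cost 4), row3→col4 (cost 12), row4→col5 (cost 11), row5→col0 (cost 7)
total = 6 + 2 + 4 + 12 + 11 + 7 = 42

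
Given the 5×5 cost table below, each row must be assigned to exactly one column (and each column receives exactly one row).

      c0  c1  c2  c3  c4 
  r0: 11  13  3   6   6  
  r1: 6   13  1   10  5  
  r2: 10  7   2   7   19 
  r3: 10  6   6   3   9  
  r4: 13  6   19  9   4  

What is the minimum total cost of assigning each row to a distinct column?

one of 2 optimal assignments: row0→col2 (cost 3), row1→col0 (cost 6), row2→col1 (cost 7), row3→col3 (cost 3), row4→col4 (cost 4)
total = 3 + 6 + 7 + 3 + 4 = 23

Minimum assignment cost: 23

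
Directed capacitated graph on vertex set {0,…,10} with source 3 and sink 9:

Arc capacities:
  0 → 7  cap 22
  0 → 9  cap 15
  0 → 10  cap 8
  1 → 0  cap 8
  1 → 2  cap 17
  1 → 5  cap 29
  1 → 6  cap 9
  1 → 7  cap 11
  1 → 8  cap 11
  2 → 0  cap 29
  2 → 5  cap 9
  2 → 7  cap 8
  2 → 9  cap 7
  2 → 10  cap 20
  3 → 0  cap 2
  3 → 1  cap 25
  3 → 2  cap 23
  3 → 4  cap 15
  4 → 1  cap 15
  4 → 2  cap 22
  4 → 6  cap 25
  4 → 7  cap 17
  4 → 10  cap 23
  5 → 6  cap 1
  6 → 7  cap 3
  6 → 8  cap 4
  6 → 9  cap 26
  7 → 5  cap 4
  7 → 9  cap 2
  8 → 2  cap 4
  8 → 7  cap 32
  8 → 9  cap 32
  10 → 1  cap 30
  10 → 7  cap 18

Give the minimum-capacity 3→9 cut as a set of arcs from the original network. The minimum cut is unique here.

augment #1: 3→0→9 push 2
augment #2: 3→2→9 push 7
augment #3: 3→1→0→9 push 8
augment #4: 3→1→6→9 push 9
augment #5: 3→1→7→9 push 2
augment #6: 3→1→8→9 push 6
augment #7: 3→2→0→9 push 5
augment #8: 3→4→6→9 push 15
augment #9: 3→2→5→6→9 push 1
augment #10: 3→2→0→1→8→9 push 5
max flow = 60; residual-reachable set from 3 gives S-side
cut edges (S→T): {(0,9), (1,6), (1,8), (2,9), (3,4), (5,6), (7,9)} total cap 60

Min-cut arcs: {(0,9), (1,6), (1,8), (2,9), (3,4), (5,6), (7,9)} (total capacity 60)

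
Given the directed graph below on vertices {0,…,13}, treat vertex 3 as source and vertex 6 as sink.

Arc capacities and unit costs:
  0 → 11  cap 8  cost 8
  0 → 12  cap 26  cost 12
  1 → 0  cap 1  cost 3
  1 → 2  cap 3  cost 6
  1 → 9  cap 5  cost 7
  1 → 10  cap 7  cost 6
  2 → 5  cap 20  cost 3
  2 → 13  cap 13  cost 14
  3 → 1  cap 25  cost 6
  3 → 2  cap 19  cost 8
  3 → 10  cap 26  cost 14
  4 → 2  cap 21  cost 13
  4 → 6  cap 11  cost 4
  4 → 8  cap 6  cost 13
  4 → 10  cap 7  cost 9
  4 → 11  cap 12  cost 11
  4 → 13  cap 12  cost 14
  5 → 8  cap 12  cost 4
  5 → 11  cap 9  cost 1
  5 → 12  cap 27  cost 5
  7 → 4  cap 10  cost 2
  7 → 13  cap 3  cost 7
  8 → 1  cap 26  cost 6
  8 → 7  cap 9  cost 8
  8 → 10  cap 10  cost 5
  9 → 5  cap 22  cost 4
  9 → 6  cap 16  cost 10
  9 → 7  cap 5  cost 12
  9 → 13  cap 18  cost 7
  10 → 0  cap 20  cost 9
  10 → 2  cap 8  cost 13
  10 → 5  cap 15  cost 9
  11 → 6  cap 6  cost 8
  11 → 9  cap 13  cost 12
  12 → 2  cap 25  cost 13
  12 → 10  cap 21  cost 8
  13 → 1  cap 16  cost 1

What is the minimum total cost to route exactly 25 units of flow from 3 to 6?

Minimum cost for 25 units: 688

shortest-cost path #1: 3→2→5→11→6 push 6 @ unit cost 20 (adds 120)
shortest-cost path #2: 3→1→9→6 push 5 @ unit cost 23 (adds 115)
shortest-cost path #3: 3→2→5→8→7→4→6 push 9 @ unit cost 29 (adds 261)
shortest-cost path #4: 3→2→5→11→9→6 push 3 @ unit cost 34 (adds 102)
shortest-cost path #5: 3→1→0→11→9→6 push 1 @ unit cost 39 (adds 39)
shortest-cost path #6: 3→1→10→0→11→9→6 push 1 @ unit cost 51 (adds 51)
total cost = 688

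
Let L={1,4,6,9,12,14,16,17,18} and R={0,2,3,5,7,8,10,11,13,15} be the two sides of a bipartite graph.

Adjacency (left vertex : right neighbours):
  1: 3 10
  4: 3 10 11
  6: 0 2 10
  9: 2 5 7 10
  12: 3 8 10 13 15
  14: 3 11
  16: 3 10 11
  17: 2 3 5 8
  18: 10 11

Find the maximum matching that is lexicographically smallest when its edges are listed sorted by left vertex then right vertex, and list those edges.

Lex-smallest maximum matching: {(1,3), (4,10), (6,0), (9,2), (12,8), (14,11), (17,5)}

|M| = 7 (so the lex-smallest maximum matching has 7 edges)
process left vertices in ascending order; for each, take the smallest-labelled available neighbour that still permits 7 edges overall, or leave it unmatched if none does
lex-smallest matching: {1-3, 4-10, 6-0, 9-2, 12-8, 14-11, 17-5}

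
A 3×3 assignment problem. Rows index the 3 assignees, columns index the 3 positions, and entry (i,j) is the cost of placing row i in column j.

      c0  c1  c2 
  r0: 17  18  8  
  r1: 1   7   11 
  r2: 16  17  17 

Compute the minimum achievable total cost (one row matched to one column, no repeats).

Minimum assignment cost: 26

optimal assignment: row0→col2 (cost 8), row1→col0 (cost 1), row2→col1 (cost 17)
total = 8 + 1 + 17 = 26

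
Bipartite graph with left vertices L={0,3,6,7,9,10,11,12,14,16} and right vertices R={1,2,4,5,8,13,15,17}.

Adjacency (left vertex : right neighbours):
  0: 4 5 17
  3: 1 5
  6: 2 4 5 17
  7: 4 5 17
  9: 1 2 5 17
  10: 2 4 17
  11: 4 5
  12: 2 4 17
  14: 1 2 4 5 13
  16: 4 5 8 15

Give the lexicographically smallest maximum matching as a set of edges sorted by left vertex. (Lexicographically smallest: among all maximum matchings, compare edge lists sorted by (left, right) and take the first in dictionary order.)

|M| = 7 (so the lex-smallest maximum matching has 7 edges)
process left vertices in ascending order; for each, take the smallest-labelled available neighbour that still permits 7 edges overall, or leave it unmatched if none does
lex-smallest matching: {0-4, 3-1, 6-2, 7-5, 9-17, 14-13, 16-8}

Lex-smallest maximum matching: {(0,4), (3,1), (6,2), (7,5), (9,17), (14,13), (16,8)}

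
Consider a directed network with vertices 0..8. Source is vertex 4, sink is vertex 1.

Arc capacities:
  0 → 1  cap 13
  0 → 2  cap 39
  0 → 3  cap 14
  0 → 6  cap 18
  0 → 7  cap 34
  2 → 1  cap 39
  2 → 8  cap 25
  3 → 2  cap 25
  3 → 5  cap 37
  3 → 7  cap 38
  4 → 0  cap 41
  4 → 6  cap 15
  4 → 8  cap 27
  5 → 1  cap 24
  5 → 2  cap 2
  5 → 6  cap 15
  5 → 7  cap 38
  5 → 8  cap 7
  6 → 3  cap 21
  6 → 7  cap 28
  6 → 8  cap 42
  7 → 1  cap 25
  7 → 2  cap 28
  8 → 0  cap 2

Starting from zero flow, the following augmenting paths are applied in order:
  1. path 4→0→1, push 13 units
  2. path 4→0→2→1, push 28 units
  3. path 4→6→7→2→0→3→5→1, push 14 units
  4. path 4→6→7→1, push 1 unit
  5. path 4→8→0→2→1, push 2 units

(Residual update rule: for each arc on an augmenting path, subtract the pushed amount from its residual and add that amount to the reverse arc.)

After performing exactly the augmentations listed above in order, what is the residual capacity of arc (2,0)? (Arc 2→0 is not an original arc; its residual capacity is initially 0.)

Residual capacity of (2,0): 16

after path 1 (4→0→1, push 13): res(2,0)=0
after path 2 (4→0→2→1, push 28): res(2,0)=28
after path 3 (4→6→7→2→0→3→5→1, push 14): res(2,0)=14
after path 4 (4→6→7→1, push 1): res(2,0)=14
after path 5 (4→8→0→2→1, push 2): res(2,0)=16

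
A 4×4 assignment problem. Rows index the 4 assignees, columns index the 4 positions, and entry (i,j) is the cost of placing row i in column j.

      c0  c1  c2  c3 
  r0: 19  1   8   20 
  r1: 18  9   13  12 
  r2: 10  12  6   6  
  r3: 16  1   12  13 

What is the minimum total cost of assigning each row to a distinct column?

Minimum assignment cost: 31

optimal assignment: row0→col2 (cost 8), row1→col3 (cost 12), row2→col0 (cost 10), row3→col1 (cost 1)
total = 8 + 12 + 10 + 1 = 31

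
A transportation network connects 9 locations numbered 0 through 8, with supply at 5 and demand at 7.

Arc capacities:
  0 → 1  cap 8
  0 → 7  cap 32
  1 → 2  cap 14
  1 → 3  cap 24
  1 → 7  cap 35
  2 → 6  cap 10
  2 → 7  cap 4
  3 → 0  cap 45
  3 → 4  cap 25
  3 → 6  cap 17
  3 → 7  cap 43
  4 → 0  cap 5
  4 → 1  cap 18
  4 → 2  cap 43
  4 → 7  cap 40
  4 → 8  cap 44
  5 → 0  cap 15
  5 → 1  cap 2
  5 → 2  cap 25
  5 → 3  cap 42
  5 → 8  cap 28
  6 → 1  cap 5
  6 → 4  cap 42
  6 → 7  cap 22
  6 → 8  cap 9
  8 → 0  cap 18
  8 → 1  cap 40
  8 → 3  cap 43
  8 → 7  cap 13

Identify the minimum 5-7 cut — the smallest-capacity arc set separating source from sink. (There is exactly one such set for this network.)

augment #1: 5→0→7 push 15
augment #2: 5→1→7 push 2
augment #3: 5→2→7 push 4
augment #4: 5→3→7 push 42
augment #5: 5→8→7 push 13
augment #6: 5→2→6→7 push 10
augment #7: 5→8→0→7 push 15
max flow = 101; residual-reachable set from 5 gives S-side
cut edges (S→T): {(2,6), (2,7), (5,0), (5,1), (5,3), (5,8)} total cap 101

Min-cut arcs: {(2,6), (2,7), (5,0), (5,1), (5,3), (5,8)} (total capacity 101)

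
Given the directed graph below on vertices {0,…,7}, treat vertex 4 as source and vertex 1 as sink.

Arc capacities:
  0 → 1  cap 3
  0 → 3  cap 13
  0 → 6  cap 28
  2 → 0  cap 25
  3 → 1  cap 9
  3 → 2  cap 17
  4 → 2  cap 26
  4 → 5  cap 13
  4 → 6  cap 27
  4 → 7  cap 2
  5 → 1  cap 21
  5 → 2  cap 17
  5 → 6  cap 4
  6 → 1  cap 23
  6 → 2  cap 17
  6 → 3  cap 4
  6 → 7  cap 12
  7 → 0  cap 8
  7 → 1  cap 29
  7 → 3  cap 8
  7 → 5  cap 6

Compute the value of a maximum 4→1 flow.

augment #1: 4→5→1 bottleneck 13, total now 13
augment #2: 4→6→1 bottleneck 23, total now 36
augment #3: 4→7→1 bottleneck 2, total now 38
augment #4: 4→2→0→1 bottleneck 3, total now 41
augment #5: 4→6→3→1 bottleneck 4, total now 45
augment #6: 4→2→0→3→1 bottleneck 5, total now 50
augment #7: 4→2→0→6→7→1 bottleneck 12, total now 62

Maximum flow value: 62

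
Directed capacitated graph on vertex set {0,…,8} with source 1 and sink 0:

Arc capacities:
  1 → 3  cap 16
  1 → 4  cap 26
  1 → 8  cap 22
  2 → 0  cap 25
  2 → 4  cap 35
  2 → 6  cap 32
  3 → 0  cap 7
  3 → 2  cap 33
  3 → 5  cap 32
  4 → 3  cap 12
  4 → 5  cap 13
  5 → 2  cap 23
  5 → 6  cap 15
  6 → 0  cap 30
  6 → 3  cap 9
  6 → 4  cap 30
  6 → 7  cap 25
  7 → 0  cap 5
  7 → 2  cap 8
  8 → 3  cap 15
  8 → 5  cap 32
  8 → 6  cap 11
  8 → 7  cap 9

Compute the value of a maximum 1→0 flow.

augment #1: 1→3→0 bottleneck 7, total now 7
augment #2: 1→3→2→0 bottleneck 9, total now 16
augment #3: 1→8→6→0 bottleneck 11, total now 27
augment #4: 1→8→7→0 bottleneck 5, total now 32
augment #5: 1→4→3→2→0 bottleneck 12, total now 44
augment #6: 1→4→5→2→0 bottleneck 4, total now 48
augment #7: 1→4→5→6→0 bottleneck 9, total now 57
augment #8: 1→8→5→6→0 bottleneck 6, total now 63

Maximum flow value: 63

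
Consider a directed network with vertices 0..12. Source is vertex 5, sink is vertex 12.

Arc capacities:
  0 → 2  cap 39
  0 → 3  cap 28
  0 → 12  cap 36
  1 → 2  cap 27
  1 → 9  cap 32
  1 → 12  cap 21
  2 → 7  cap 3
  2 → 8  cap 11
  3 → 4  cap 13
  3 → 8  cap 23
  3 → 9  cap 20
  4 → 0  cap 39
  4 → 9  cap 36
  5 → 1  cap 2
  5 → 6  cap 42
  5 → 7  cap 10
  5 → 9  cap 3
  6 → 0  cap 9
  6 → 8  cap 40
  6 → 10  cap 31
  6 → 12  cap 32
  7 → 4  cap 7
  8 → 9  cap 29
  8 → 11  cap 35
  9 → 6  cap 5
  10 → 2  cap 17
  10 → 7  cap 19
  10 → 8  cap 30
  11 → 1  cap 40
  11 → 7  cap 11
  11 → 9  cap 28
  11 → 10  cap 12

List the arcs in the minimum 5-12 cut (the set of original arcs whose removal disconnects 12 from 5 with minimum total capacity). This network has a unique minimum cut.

Min-cut arcs: {(5,1), (5,6), (5,9), (7,4)} (total capacity 54)

augment #1: 5→1→12 push 2
augment #2: 5→6→12 push 32
augment #3: 5→6→0→12 push 9
augment #4: 5→7→4→0→12 push 7
augment #5: 5→6→8→11→1→12 push 1
augment #6: 5→9→6→8→11→1→12 push 3
max flow = 54; residual-reachable set from 5 gives S-side
cut edges (S→T): {(5,1), (5,6), (5,9), (7,4)} total cap 54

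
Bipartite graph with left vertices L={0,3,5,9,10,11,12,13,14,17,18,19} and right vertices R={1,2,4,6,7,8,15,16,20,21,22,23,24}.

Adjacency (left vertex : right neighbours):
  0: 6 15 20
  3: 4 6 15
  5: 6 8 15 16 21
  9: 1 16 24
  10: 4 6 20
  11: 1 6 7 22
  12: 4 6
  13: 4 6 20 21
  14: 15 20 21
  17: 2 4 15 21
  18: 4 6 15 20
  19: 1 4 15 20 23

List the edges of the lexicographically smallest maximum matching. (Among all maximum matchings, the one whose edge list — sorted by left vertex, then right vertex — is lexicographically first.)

Lex-smallest maximum matching: {(0,6), (3,4), (5,8), (9,1), (10,20), (11,7), (13,21), (14,15), (17,2), (19,23)}

|M| = 10 (so the lex-smallest maximum matching has 10 edges)
process left vertices in ascending order; for each, take the smallest-labelled available neighbour that still permits 10 edges overall, or leave it unmatched if none does
lex-smallest matching: {0-6, 3-4, 5-8, 9-1, 10-20, 11-7, 13-21, 14-15, 17-2, 19-23}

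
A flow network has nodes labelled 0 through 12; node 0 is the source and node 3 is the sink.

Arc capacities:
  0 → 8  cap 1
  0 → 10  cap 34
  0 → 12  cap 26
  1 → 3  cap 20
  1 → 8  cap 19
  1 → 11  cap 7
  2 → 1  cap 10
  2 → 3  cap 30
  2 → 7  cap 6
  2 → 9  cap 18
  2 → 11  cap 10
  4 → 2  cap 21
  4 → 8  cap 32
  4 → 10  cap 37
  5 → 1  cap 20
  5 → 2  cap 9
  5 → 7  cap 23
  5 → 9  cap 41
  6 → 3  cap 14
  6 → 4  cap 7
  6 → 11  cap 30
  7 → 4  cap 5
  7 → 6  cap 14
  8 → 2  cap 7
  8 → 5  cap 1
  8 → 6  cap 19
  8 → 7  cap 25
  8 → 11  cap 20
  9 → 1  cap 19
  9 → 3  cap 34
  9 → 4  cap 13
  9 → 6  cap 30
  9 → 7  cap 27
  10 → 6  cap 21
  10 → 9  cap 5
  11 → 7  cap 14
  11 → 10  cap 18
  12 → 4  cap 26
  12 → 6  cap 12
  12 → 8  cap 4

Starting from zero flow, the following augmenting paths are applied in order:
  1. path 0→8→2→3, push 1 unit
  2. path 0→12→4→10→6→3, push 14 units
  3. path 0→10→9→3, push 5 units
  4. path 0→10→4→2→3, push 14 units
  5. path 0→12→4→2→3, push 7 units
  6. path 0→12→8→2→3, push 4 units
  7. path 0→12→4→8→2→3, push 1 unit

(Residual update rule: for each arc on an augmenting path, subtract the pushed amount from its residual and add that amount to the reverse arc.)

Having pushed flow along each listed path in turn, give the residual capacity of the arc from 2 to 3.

Residual capacity of (2,3): 3

after path 1 (0→8→2→3, push 1): res(2,3)=29
after path 2 (0→12→4→10→6→3, push 14): res(2,3)=29
after path 3 (0→10→9→3, push 5): res(2,3)=29
after path 4 (0→10→4→2→3, push 14): res(2,3)=15
after path 5 (0→12→4→2→3, push 7): res(2,3)=8
after path 6 (0→12→8→2→3, push 4): res(2,3)=4
after path 7 (0→12→4→8→2→3, push 1): res(2,3)=3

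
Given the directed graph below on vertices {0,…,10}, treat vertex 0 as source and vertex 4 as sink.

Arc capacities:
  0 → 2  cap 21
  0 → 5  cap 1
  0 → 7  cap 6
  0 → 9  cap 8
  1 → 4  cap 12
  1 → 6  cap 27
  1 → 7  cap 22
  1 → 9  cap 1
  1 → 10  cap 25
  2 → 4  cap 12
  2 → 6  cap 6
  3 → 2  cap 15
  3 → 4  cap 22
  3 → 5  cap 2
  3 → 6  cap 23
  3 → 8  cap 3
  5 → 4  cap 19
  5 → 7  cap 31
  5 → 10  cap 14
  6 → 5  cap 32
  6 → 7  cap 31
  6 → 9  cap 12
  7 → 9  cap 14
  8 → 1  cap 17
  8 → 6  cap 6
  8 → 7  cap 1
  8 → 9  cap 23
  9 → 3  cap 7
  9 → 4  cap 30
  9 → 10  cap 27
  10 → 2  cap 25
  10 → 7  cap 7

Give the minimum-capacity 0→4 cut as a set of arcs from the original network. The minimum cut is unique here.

augment #1: 0→2→4 push 12
augment #2: 0→5→4 push 1
augment #3: 0→9→4 push 8
augment #4: 0→7→9→4 push 6
augment #5: 0→2→6→5→4 push 6
max flow = 33; residual-reachable set from 0 gives S-side
cut edges (S→T): {(0,5), (0,7), (0,9), (2,4), (2,6)} total cap 33

Min-cut arcs: {(0,5), (0,7), (0,9), (2,4), (2,6)} (total capacity 33)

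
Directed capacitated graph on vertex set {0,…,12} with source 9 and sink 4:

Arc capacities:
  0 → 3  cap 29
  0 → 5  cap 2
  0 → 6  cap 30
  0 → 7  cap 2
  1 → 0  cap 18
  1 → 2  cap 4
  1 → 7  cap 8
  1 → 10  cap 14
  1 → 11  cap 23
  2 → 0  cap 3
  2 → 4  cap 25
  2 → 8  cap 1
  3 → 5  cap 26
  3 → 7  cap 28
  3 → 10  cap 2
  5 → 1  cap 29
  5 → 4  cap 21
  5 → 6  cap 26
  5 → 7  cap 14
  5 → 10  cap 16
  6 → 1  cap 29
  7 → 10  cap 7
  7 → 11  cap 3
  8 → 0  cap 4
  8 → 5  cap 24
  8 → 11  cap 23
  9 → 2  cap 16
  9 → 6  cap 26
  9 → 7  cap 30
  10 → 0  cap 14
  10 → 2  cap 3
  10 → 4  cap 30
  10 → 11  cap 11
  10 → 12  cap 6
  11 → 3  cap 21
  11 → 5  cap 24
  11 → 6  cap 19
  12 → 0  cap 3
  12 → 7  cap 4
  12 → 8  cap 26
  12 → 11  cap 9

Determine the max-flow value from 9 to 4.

augment #1: 9→2→4 bottleneck 16, total now 16
augment #2: 9→7→10→4 bottleneck 7, total now 23
augment #3: 9→6→1→2→4 bottleneck 4, total now 27
augment #4: 9→6→1→10→4 bottleneck 14, total now 41
augment #5: 9→7→11→5→4 bottleneck 3, total now 44
augment #6: 9→6→1→0→5→4 bottleneck 2, total now 46
augment #7: 9→6→1→11→5→4 bottleneck 6, total now 52

Maximum flow value: 52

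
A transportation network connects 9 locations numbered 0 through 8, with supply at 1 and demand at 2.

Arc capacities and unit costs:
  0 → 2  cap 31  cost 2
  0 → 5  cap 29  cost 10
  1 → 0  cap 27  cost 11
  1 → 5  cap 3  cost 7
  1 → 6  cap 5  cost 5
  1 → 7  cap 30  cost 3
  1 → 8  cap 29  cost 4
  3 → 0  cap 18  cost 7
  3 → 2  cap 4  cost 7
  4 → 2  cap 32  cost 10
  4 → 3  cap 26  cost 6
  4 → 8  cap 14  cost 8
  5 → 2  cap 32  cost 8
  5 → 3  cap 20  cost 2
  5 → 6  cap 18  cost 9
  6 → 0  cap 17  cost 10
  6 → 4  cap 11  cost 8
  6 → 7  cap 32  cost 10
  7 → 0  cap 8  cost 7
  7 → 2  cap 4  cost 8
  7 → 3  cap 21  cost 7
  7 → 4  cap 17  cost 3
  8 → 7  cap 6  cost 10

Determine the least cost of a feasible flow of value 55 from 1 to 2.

shortest-cost path #1: 1→7→2 push 4 @ unit cost 11 (adds 44)
shortest-cost path #2: 1→7→0→2 push 8 @ unit cost 12 (adds 96)
shortest-cost path #3: 1→0→2 push 23 @ unit cost 13 (adds 299)
shortest-cost path #4: 1→5→2 push 3 @ unit cost 15 (adds 45)
shortest-cost path #5: 1→7→4→2 push 17 @ unit cost 16 (adds 272)
total cost = 756

Minimum cost for 55 units: 756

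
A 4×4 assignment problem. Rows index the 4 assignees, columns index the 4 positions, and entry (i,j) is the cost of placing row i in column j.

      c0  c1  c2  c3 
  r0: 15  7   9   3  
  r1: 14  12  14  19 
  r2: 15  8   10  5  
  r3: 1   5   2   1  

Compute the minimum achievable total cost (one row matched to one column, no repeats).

Minimum assignment cost: 26

one of 2 optimal assignments: row0→col3 (cost 3), row1→col1 (cost 12), row2→col2 (cost 10), row3→col0 (cost 1)
total = 3 + 12 + 10 + 1 = 26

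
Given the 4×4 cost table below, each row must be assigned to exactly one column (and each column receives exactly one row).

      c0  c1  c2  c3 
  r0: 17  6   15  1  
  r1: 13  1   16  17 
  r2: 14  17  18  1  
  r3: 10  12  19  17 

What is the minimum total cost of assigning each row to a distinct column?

Minimum assignment cost: 27

optimal assignment: row0→col2 (cost 15), row1→col1 (cost 1), row2→col3 (cost 1), row3→col0 (cost 10)
total = 15 + 1 + 1 + 10 = 27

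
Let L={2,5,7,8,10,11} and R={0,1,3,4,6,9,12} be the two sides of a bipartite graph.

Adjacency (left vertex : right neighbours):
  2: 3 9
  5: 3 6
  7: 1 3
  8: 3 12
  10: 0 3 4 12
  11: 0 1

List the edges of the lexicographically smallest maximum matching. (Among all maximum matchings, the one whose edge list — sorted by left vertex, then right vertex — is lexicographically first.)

|M| = 6 (so the lex-smallest maximum matching has 6 edges)
process left vertices in ascending order; for each, take the smallest-labelled available neighbour that still permits 6 edges overall, or leave it unmatched if none does
lex-smallest matching: {2-3, 5-6, 7-1, 8-12, 10-4, 11-0}

Lex-smallest maximum matching: {(2,3), (5,6), (7,1), (8,12), (10,4), (11,0)}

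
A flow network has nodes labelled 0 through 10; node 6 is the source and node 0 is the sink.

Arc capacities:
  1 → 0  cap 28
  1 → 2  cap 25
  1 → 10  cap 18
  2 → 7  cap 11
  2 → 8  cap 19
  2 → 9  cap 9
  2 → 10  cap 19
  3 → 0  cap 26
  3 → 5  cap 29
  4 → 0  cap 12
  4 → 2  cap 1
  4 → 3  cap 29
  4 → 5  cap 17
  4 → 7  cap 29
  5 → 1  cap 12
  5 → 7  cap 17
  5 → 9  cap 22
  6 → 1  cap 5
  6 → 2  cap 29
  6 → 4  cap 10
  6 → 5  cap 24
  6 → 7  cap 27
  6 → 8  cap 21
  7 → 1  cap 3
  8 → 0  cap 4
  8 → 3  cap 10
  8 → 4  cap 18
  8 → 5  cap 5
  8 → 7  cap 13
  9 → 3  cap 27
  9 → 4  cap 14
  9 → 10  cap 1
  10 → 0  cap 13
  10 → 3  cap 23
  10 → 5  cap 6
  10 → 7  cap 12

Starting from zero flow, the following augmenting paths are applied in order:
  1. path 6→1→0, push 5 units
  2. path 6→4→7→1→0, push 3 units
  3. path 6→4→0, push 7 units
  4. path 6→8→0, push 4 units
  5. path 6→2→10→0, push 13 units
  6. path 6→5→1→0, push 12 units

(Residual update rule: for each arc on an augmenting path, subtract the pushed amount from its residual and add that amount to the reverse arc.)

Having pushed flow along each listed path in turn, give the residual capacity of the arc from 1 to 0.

after path 1 (6→1→0, push 5): res(1,0)=23
after path 2 (6→4→7→1→0, push 3): res(1,0)=20
after path 3 (6→4→0, push 7): res(1,0)=20
after path 4 (6→8→0, push 4): res(1,0)=20
after path 5 (6→2→10→0, push 13): res(1,0)=20
after path 6 (6→5→1→0, push 12): res(1,0)=8

Residual capacity of (1,0): 8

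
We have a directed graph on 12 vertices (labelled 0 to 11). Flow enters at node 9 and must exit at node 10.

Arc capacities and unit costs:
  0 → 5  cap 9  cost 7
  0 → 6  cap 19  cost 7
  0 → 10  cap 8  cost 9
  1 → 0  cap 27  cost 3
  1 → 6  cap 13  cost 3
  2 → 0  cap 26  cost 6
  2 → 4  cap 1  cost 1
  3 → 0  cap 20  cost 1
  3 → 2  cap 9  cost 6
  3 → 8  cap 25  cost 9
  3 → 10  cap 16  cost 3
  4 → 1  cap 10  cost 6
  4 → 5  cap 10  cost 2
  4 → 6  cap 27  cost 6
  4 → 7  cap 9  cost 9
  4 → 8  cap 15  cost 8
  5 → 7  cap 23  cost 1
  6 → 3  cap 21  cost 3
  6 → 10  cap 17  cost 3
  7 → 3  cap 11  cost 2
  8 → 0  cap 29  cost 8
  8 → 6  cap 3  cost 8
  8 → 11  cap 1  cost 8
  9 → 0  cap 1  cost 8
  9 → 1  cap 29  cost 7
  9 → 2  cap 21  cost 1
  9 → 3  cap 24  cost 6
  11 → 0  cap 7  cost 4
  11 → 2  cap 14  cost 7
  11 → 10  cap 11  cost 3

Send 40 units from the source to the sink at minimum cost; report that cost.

shortest-cost path #1: 9→3→10 push 16 @ unit cost 9 (adds 144)
shortest-cost path #2: 9→2→4→6→10 push 1 @ unit cost 11 (adds 11)
shortest-cost path #3: 9→1→6→10 push 13 @ unit cost 13 (adds 169)
shortest-cost path #4: 9→2→0→10 push 8 @ unit cost 16 (adds 128)
shortest-cost path #5: 9→2→0→6→10 push 2 @ unit cost 17 (adds 34)
total cost = 486

Minimum cost for 40 units: 486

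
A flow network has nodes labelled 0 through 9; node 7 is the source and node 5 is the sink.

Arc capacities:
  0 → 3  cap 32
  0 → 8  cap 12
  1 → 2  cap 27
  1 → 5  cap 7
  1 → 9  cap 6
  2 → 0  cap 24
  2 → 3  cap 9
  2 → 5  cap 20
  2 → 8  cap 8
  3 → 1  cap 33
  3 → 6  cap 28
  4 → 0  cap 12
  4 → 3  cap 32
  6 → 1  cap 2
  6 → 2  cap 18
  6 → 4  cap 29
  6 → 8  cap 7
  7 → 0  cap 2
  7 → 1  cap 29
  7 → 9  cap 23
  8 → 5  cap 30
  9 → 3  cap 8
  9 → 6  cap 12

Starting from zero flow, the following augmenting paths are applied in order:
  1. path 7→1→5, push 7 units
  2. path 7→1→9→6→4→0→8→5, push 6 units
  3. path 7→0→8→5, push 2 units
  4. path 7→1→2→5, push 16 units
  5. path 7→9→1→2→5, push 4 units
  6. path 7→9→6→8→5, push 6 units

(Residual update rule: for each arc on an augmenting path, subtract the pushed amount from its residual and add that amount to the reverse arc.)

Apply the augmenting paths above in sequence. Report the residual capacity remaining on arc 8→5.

Residual capacity of (8,5): 16

after path 1 (7→1→5, push 7): res(8,5)=30
after path 2 (7→1→9→6→4→0→8→5, push 6): res(8,5)=24
after path 3 (7→0→8→5, push 2): res(8,5)=22
after path 4 (7→1→2→5, push 16): res(8,5)=22
after path 5 (7→9→1→2→5, push 4): res(8,5)=22
after path 6 (7→9→6→8→5, push 6): res(8,5)=16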